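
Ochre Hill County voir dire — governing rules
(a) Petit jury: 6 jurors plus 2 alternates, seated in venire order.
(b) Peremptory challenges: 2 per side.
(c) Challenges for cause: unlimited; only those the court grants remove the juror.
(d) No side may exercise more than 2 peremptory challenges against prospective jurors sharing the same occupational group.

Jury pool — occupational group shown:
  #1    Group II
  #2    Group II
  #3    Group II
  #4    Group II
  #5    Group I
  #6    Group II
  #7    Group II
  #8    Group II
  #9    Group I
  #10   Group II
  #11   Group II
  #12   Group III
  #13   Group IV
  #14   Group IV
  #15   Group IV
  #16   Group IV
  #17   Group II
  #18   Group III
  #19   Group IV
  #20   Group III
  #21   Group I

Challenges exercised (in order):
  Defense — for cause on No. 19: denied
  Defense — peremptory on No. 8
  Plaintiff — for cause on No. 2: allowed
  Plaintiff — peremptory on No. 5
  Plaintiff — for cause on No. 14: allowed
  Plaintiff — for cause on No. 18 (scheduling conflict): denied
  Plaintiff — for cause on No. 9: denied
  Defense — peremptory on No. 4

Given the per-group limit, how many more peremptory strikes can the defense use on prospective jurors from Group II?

Defense peremptories so far: #8, #4 — 2 of 2 used, 0 left overall.
Against Group II: #8, #4 — 2 used; per-group cap 2 leaves 0.
Binding limit: min(0, 0) = 0.

0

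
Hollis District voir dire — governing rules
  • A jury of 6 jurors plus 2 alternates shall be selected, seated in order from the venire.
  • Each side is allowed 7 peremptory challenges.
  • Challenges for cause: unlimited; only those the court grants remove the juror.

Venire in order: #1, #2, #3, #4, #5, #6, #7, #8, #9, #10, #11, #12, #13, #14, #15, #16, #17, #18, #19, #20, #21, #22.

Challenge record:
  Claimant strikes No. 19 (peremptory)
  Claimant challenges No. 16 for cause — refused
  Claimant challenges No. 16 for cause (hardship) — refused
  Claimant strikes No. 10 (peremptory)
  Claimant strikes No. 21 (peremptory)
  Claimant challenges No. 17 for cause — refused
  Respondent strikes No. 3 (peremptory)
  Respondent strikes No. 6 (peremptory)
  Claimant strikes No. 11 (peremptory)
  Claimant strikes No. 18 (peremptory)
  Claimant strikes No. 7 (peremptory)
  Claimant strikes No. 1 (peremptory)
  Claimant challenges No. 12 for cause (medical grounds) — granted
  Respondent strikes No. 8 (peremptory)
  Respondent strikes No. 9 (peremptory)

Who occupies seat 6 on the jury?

Removed: #1, #3, #6, #7, #8, #9, #10, #11, #12, #18, #19, #21. (#16, #17 stay — for-cause denied.)
Seating in order: seats 1–6 → #2, #4, #5, #13, #14, #15; alternates → #16, #17.
So seat 6 is #15.

15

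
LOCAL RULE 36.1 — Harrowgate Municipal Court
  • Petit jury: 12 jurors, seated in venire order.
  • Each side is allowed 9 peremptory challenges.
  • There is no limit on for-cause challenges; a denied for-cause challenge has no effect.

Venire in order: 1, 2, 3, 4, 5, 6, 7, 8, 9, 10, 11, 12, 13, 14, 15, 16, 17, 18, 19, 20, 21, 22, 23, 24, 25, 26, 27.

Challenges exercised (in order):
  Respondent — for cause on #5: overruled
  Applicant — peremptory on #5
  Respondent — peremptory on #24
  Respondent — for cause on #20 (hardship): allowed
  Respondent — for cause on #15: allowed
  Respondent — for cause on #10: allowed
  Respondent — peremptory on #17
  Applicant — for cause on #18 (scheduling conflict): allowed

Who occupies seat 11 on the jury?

13

Removed: #5, #10, #15, #17, #18, #20, #24.
Seating in order: seats 1–12 → #1, #2, #3, #4, #6, #7, #8, #9, #11, #12, #13, #14.
So seat 11 is #13.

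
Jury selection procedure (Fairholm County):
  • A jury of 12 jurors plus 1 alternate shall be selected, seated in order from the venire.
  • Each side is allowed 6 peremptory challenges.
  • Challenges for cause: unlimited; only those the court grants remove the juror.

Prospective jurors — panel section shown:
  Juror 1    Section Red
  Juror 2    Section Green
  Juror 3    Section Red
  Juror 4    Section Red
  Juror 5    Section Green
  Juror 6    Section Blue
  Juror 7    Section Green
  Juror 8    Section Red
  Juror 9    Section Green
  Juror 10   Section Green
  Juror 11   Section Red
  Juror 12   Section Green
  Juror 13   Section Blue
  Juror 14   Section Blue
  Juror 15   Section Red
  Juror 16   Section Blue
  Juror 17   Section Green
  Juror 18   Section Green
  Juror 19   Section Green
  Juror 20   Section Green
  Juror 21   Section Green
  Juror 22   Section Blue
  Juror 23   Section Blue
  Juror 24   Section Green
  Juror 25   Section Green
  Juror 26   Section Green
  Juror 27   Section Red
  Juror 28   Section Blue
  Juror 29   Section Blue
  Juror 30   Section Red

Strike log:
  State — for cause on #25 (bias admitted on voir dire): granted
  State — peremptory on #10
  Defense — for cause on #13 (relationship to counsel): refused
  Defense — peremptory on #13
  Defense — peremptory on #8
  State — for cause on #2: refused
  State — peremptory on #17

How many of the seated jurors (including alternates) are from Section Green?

5

Removed: #8, #10, #13, #17, #25.
Seated (13 incl. alternates): #1, #2, #3, #4, #5, #6, #7, #9, #11, #12, #14, #15, #16.
Of those, in Section Green: #2, #5, #7, #9, #12 → 5.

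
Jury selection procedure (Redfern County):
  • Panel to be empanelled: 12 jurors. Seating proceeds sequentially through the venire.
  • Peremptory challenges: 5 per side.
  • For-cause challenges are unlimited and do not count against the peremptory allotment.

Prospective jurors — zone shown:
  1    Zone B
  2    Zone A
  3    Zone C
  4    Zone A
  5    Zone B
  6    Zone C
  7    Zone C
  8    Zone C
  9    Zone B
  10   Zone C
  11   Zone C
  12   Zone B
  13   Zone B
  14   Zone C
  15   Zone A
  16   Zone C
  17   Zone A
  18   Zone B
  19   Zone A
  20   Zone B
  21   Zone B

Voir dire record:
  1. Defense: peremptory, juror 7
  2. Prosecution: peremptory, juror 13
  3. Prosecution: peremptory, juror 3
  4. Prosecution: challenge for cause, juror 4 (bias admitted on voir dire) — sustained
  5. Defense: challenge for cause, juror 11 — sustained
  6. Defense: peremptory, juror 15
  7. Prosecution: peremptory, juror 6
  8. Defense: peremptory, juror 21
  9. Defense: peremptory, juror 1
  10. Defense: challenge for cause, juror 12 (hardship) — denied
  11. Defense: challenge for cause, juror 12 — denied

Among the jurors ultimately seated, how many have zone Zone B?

5

Removed: #1, #3, #4, #6, #7, #11, #13, #15, #21.
Seated jurors 1–12: #2, #5, #8, #9, #10, #12, #14, #16, #17, #18, #19, #20.
Of those, in Zone B: #5, #9, #12, #18, #20 → 5.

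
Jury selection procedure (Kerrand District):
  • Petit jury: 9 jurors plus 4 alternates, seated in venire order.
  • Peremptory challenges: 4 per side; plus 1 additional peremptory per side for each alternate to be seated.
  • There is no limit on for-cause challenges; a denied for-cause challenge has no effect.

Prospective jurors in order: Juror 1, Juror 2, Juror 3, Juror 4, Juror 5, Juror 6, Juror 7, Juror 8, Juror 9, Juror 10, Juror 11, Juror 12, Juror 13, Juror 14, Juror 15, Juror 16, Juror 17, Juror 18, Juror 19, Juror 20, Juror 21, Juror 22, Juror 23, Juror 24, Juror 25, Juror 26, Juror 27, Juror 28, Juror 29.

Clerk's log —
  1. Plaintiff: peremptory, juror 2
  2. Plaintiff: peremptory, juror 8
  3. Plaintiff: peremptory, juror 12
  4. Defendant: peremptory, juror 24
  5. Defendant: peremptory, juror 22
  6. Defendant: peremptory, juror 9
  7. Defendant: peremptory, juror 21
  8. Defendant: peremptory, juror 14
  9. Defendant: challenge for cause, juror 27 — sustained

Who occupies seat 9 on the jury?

Removed: #2, #8, #9, #12, #14, #21, #22, #24, #27.
Seating in order: seats 1–9 → #1, #3, #4, #5, #6, #7, #10, #11, #13; alternates → #15, #16, #17, #18.
So seat 9 is #13.

13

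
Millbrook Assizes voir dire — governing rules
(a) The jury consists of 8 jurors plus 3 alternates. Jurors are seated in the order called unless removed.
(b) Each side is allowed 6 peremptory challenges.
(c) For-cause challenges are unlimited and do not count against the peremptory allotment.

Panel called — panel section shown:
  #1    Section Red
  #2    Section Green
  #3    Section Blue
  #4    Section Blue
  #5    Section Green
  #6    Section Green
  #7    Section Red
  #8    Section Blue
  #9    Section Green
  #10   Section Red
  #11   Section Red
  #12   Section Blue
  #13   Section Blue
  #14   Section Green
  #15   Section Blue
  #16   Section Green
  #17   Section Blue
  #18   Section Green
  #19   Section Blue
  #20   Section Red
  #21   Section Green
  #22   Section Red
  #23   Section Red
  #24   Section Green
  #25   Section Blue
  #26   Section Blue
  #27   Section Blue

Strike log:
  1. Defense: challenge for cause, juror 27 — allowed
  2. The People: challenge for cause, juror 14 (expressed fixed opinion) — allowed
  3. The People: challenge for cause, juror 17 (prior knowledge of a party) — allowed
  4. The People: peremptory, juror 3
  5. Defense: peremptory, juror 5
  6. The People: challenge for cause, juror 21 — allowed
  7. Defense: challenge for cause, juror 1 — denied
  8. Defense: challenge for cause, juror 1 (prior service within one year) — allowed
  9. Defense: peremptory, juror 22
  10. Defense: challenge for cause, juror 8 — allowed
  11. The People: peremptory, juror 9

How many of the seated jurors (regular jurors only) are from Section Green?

2

Removed: #1, #3, #5, #8, #9, #14, #17, #21, #22, #27.
Seated jurors 1–8: #2, #4, #6, #7, #10, #11, #12, #13 (alternates #15, #16, #18 not counted).
Of those, in Section Green: #2, #6 → 2.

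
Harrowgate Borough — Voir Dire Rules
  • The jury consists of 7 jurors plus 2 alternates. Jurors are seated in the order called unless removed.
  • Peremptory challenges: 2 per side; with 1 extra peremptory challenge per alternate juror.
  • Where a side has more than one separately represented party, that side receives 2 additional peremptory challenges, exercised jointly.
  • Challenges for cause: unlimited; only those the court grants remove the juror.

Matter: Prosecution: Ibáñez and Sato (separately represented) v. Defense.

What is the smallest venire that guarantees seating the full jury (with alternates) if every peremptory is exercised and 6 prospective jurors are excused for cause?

25

Seats to fill: 7 + 2 alternates = 9.
Peremptories — Prosecution: 2 + 1×2 + 2 = 6; Defense: 2 + 1×2 = 4; total 10.
For-cause removals: 6.
Minimum venire: 9 + 10 + 6 = 25.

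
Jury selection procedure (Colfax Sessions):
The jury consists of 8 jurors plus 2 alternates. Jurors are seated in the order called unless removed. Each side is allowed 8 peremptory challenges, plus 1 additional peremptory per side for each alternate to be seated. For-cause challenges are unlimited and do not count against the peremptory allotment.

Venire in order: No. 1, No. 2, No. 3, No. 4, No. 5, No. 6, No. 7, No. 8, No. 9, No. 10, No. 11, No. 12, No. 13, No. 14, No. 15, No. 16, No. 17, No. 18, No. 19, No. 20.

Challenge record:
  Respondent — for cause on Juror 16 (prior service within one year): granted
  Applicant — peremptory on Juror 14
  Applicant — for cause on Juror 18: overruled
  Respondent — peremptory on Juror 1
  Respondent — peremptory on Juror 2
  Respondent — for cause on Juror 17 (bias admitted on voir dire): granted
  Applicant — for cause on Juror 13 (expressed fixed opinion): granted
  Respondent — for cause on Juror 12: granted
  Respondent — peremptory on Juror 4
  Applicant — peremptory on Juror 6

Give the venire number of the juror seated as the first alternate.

18

Removed: #1, #2, #4, #6, #12, #13, #14, #16, #17. (#18 stays — for-cause denied.)
Seating in order: seats 1–8 → #3, #5, #7, #8, #9, #10, #11, #15; alternates → #18, #19.
So alternate 1 is #18.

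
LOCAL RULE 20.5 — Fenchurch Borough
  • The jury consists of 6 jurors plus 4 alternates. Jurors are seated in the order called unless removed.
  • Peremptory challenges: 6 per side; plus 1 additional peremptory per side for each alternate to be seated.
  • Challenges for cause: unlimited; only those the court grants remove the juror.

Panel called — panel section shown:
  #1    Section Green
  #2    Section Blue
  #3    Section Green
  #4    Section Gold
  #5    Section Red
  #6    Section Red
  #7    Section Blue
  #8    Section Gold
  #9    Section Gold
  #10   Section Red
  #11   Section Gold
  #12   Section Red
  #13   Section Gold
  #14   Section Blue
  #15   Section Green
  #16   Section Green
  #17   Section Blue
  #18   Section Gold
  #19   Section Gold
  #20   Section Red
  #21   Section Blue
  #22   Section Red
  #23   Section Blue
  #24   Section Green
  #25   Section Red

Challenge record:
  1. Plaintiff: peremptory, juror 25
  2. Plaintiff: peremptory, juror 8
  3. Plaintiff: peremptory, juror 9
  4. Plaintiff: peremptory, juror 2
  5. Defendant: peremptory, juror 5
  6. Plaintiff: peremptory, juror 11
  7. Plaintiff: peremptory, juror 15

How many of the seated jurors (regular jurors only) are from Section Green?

2

Removed: #2, #5, #8, #9, #11, #15, #25.
Seated jurors 1–6: #1, #3, #4, #6, #7, #10 (alternates #12, #13, #14, #16 not counted).
Of those, in Section Green: #1, #3 → 2.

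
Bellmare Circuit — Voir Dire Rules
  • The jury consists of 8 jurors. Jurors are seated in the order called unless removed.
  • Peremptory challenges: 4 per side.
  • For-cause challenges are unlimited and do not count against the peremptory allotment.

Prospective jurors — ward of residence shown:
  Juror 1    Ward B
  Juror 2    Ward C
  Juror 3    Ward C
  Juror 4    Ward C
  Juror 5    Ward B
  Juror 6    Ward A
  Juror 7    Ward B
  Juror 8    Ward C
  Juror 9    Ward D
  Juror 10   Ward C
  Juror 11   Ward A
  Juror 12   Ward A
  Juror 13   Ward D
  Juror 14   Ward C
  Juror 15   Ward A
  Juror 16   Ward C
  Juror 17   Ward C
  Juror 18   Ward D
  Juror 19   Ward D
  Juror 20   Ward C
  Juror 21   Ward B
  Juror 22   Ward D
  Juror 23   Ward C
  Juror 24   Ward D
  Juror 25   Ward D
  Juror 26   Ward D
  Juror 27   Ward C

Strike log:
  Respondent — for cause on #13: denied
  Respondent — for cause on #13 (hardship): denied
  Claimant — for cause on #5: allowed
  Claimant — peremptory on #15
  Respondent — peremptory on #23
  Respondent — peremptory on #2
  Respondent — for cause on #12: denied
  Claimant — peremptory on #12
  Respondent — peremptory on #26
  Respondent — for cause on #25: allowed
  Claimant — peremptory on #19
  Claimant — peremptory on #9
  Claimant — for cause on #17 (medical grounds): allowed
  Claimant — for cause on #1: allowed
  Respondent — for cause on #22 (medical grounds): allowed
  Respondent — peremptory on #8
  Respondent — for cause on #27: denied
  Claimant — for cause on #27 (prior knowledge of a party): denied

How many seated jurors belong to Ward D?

Removed: #1, #2, #5, #8, #9, #12, #15, #17, #19, #22, #23, #25, #26.
Seated jurors 1–8: #3, #4, #6, #7, #10, #11, #13, #14.
Of those, in Ward D: #13 → 1.

1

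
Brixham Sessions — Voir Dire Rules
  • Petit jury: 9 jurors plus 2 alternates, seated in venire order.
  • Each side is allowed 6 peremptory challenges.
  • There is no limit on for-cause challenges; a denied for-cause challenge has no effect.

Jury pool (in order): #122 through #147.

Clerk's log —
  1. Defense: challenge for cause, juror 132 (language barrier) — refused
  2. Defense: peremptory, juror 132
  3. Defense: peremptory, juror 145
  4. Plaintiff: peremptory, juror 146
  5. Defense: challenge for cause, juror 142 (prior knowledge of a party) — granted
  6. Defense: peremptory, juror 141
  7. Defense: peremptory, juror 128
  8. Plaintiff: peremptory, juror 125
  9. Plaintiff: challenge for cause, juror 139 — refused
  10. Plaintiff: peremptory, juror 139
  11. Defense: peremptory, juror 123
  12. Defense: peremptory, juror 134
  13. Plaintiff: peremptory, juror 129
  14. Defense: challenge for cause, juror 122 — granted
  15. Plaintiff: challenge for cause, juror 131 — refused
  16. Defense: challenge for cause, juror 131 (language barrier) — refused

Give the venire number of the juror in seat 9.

137

Removed: #122, #123, #125, #128, #129, #132, #134, #139, #141, #142, #145, #146. (#131 stays — for-cause denied.)
Filling seats in venire order through position 9: #124, #126, #127, #130, #131, #133, #135, #136, #137.
So seat 9 is #137.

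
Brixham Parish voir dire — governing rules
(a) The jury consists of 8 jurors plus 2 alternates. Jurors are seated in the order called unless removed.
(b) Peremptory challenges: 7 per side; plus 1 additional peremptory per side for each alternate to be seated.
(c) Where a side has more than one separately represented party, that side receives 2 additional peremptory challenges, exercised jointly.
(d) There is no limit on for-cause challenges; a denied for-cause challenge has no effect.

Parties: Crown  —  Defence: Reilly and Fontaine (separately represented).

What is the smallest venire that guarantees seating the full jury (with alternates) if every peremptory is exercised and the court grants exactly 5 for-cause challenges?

Seats to fill: 8 + 2 alternates = 10.
Peremptories — Crown: 7 + 1×2 = 9; Defence: 7 + 1×2 + 2 = 11; total 20.
For-cause removals: 5.
Minimum venire: 10 + 20 + 5 = 35.

35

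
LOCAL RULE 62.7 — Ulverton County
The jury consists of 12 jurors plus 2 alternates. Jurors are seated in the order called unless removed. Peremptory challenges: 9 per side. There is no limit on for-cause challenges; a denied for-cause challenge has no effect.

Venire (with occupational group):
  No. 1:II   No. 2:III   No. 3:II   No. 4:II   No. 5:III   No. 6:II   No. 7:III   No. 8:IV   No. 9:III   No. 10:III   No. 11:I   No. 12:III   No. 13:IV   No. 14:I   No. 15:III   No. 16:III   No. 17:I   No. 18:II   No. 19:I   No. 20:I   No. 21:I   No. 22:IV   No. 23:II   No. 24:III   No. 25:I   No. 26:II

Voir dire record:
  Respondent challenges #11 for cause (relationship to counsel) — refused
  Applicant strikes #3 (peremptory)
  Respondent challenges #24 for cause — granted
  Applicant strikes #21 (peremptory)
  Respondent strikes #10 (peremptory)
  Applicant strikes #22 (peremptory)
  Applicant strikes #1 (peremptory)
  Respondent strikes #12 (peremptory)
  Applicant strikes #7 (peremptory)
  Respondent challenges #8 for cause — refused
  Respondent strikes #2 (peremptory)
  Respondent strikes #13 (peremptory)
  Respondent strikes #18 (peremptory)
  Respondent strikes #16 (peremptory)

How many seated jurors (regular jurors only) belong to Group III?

Removed: #1, #2, #3, #7, #10, #12, #13, #16, #18, #21, #22, #24.
Seated jurors 1–12: #4, #5, #6, #8, #9, #11, #14, #15, #17, #19, #20, #23 (alternates #25, #26 not counted).
Of those, in Group III: #5, #9, #15 → 3.

3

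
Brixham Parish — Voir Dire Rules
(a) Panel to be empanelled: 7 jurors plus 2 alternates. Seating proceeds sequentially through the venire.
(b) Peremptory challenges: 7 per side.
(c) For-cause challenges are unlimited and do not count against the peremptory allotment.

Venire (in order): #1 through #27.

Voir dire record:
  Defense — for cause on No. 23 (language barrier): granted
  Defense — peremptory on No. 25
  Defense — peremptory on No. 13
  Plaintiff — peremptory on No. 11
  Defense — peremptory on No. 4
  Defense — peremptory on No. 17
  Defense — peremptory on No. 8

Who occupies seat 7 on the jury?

Removed: #4, #8, #11, #13, #17, #23, #25.
Filling seats in venire order through position 7: #1, #2, #3, #5, #6, #7, #9.
So seat 7 is #9.

9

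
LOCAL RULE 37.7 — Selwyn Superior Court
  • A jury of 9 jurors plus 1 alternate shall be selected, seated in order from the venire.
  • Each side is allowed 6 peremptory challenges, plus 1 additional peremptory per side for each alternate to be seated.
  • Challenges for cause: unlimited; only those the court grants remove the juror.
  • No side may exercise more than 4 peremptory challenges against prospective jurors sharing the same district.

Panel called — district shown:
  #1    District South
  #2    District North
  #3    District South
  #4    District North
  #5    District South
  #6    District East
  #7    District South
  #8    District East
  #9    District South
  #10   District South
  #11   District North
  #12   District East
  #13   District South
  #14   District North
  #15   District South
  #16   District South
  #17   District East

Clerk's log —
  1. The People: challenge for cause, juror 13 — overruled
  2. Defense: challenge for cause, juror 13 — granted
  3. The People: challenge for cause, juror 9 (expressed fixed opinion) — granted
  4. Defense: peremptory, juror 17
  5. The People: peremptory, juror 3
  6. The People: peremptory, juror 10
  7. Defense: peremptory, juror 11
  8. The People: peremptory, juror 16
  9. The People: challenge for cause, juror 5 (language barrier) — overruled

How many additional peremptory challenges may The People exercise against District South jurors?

1

The People peremptories so far: #3, #10, #16 — 3 of 7 used, 4 left overall.
Against District South: #3, #10, #16 — 3 used; per-district cap 4 leaves 1.
Binding limit: min(4, 1) = 1.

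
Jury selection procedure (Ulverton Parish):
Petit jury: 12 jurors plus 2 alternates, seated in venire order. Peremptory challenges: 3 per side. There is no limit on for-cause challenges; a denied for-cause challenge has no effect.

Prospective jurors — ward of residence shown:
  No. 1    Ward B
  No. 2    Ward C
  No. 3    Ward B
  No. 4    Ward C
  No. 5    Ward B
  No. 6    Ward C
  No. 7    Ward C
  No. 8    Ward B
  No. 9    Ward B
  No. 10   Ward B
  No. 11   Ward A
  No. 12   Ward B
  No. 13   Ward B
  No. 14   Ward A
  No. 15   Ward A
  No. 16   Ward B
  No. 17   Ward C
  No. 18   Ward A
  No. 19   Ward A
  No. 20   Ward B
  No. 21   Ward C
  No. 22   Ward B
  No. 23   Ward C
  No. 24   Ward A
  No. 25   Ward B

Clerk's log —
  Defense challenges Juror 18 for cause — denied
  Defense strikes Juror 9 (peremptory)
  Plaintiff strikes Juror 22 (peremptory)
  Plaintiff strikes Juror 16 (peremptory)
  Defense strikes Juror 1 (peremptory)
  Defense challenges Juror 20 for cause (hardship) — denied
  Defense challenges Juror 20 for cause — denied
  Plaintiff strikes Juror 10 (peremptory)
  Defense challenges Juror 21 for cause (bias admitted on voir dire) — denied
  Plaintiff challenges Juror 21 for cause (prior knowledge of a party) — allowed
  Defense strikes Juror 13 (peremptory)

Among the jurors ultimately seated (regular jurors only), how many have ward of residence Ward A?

3

Removed: #1, #9, #10, #13, #16, #21, #22.
Seated jurors 1–12: #2, #3, #4, #5, #6, #7, #8, #11, #12, #14, #15, #17 (alternates #18, #19 not counted).
Of those, in Ward A: #11, #14, #15 → 3.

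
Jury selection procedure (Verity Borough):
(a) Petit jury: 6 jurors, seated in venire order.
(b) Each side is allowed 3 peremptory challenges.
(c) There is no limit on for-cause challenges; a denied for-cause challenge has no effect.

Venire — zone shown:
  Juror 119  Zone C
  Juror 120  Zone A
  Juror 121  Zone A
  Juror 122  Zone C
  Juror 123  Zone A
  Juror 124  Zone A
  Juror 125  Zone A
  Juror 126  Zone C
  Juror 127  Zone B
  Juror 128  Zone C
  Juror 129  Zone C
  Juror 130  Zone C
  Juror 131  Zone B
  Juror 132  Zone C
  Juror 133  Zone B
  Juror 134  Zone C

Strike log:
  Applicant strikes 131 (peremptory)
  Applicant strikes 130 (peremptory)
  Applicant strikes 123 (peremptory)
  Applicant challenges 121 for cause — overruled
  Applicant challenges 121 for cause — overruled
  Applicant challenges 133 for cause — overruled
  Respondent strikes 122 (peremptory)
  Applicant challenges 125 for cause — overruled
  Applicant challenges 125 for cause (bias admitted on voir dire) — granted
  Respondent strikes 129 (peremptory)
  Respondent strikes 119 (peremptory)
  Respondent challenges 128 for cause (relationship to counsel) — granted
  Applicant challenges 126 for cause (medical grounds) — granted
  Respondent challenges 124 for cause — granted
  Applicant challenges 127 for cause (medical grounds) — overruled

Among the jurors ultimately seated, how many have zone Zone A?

Removed: #119, #122, #123, #124, #125, #126, #128, #129, #130, #131.
Seated jurors 1–6: #120, #121, #127, #132, #133, #134.
Of those, in Zone A: #120, #121 → 2.

2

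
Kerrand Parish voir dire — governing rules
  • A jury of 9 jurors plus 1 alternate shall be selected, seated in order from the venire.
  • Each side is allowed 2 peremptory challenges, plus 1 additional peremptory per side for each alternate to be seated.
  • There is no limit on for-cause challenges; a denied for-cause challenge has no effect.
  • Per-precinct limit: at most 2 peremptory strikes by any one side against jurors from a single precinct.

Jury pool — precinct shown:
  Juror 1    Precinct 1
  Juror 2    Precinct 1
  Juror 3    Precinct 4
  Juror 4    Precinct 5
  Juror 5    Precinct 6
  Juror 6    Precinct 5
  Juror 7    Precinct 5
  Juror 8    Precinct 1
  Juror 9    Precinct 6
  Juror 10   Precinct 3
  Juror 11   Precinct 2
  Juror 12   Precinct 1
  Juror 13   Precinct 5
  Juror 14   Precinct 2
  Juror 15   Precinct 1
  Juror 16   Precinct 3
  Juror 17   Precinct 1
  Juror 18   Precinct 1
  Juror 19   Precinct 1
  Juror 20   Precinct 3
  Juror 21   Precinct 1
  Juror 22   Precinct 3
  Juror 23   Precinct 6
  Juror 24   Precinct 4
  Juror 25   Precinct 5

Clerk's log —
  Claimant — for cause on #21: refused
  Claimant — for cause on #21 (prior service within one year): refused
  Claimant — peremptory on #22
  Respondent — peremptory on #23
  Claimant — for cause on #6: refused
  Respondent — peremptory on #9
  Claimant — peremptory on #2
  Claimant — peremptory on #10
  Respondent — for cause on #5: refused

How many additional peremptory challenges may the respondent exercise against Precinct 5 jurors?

1

Respondent peremptories so far: #23, #9 — 2 of 3 used, 1 left overall.
Against Precinct 5: none yet — per-precinct cap 2 leaves 2.
Binding limit: min(1, 2) = 1.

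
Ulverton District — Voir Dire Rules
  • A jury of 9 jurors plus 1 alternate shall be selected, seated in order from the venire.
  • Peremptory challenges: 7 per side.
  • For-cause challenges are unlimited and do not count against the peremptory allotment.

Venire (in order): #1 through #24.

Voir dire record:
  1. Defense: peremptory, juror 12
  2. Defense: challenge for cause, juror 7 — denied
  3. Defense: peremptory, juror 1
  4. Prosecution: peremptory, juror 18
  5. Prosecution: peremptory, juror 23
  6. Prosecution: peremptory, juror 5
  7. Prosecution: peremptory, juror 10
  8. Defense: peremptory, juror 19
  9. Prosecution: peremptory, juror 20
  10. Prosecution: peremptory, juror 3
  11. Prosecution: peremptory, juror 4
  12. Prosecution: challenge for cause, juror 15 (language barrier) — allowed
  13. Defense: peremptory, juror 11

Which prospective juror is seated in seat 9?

17

Removed: #1, #3, #4, #5, #10, #11, #12, #15, #18, #19, #20, #23. (#7 stays — for-cause denied.)
Seating in order: seats 1–9 → #2, #6, #7, #8, #9, #13, #14, #16, #17; alternates → #21.
So seat 9 is #17.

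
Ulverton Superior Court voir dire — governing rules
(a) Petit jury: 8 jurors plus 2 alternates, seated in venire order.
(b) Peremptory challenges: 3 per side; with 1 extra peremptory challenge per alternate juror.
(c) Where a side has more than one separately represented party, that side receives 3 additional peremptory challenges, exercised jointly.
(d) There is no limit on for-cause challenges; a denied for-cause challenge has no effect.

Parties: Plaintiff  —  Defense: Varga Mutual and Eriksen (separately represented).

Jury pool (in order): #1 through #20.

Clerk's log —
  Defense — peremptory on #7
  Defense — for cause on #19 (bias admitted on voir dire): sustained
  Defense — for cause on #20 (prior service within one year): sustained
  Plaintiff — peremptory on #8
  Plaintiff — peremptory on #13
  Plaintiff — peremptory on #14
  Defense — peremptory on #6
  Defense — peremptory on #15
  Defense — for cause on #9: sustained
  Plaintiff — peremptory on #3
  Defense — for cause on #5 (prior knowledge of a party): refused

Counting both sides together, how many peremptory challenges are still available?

6

Plaintiff allotment: 3 base + 1 × 2 alternates = 5. Defense allotment: 3 base + 1 × 2 alternates + 3 multi-party = 8.
Plaintiff peremptories used: #8, #13, #14, #3 — 4.
Defense peremptories used: #7, #6, #15 — 3 (for-cause on #19, #20, #9, #5 don't count).
Remaining: (5 − 4) + (8 − 3) = 6.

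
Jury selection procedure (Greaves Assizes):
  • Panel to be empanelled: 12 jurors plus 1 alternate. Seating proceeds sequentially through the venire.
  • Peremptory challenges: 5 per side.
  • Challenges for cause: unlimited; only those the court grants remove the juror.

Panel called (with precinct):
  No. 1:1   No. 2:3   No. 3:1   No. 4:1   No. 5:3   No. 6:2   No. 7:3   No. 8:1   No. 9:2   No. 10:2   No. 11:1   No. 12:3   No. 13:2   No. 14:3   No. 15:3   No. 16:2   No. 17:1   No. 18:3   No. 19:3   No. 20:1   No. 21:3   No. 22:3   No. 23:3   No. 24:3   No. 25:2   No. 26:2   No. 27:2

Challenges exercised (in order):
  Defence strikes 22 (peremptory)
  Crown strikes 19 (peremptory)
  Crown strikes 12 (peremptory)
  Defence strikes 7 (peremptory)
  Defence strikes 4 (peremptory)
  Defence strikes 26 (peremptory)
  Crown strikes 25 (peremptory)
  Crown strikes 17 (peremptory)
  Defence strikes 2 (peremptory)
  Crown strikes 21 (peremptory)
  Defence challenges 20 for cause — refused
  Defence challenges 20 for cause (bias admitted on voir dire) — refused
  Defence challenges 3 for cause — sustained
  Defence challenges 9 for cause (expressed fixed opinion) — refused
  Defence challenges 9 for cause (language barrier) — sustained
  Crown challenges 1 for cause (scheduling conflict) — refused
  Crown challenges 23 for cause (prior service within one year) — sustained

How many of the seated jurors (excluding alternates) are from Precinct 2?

Removed: #2, #3, #4, #7, #9, #12, #17, #19, #21, #22, #23, #25, #26.
Seated jurors 1–12: #1, #5, #6, #8, #10, #11, #13, #14, #15, #16, #18, #20 (alternates #24 not counted).
Of those, in Precinct 2: #6, #10, #13, #16 → 4.

4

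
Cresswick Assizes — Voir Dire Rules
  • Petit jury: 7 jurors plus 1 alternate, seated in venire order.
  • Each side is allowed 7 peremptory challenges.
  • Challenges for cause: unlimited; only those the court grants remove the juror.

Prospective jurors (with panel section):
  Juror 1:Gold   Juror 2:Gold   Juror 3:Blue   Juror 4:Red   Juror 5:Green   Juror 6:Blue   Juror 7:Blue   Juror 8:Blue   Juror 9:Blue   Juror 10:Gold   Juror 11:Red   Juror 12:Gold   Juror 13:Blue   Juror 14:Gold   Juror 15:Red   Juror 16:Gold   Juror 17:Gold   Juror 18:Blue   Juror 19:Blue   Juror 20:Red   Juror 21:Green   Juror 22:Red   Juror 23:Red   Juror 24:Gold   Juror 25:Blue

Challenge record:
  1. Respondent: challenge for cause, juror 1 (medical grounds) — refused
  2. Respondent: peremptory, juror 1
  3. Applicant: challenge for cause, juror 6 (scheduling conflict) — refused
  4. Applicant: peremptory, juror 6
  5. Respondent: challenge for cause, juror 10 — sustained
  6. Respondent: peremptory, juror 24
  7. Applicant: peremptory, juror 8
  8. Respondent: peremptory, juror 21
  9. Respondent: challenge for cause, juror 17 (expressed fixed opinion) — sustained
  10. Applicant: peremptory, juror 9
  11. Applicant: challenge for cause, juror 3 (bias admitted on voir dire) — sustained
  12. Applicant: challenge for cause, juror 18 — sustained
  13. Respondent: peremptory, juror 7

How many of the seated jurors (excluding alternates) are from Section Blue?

Removed: #1, #3, #6, #7, #8, #9, #10, #17, #18, #21, #24.
Seated jurors 1–7: #2, #4, #5, #11, #12, #13, #14 (alternates #15 not counted).
Of those, in Section Blue: #13 → 1.

1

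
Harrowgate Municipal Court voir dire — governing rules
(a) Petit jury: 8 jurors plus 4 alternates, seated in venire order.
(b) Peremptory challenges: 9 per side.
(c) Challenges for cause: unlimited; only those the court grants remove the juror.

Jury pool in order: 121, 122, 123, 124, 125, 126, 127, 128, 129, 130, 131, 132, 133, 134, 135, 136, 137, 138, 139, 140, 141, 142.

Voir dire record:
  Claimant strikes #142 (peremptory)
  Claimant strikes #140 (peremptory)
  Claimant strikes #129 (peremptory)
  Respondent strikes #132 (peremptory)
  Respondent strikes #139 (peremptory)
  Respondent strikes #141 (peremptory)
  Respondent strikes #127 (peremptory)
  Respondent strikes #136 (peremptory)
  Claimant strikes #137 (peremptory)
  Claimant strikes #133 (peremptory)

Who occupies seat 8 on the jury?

130

Removed: #127, #129, #132, #133, #136, #137, #139, #140, #141, #142.
Seating in order: seats 1–8 → #121, #122, #123, #124, #125, #126, #128, #130; alternates → #131, #134, #135, #138.
So seat 8 is #130.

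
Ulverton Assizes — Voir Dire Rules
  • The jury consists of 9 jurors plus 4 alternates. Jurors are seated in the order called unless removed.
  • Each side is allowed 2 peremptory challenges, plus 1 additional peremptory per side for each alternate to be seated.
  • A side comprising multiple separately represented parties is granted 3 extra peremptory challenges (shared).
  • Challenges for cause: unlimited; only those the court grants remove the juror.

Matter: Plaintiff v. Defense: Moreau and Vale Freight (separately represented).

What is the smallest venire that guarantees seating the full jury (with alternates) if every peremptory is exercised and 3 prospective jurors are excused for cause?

31

Seats to fill: 9 + 4 alternates = 13.
Peremptories — Plaintiff: 2 + 1×4 = 6; Defense: 2 + 1×4 + 3 = 9; total 15.
For-cause removals: 3.
Minimum venire: 13 + 15 + 3 = 31.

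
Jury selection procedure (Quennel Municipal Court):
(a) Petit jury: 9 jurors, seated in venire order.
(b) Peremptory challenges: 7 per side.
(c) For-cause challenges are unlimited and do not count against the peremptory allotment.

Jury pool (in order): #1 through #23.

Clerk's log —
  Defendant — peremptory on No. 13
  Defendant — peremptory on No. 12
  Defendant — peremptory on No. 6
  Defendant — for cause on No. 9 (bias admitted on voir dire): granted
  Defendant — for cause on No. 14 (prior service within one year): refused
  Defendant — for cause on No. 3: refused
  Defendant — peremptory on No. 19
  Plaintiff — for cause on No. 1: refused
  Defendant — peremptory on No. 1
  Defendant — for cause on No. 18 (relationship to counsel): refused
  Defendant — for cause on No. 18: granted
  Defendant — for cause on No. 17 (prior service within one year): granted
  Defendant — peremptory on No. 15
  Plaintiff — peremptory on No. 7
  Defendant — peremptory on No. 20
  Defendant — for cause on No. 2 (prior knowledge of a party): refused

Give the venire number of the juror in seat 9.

Removed: #1, #6, #7, #9, #12, #13, #15, #17, #18, #19, #20. (#2, #3, #14 stay — for-cause denied.)
Seating in order: seats 1–9 → #2, #3, #4, #5, #8, #10, #11, #14, #16.
So seat 9 is #16.

16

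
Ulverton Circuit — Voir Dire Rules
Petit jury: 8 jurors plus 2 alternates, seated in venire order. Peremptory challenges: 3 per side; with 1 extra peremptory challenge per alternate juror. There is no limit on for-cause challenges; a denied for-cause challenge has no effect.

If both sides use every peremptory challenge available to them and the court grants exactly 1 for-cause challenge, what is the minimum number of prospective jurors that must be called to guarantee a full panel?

21

Seats to fill: 8 + 2 alternates = 10.
Peremptories: 3 + 1×2 = 5 per side × 2 sides = 10.
For-cause removals: 1.
Minimum venire: 10 + 10 + 1 = 21.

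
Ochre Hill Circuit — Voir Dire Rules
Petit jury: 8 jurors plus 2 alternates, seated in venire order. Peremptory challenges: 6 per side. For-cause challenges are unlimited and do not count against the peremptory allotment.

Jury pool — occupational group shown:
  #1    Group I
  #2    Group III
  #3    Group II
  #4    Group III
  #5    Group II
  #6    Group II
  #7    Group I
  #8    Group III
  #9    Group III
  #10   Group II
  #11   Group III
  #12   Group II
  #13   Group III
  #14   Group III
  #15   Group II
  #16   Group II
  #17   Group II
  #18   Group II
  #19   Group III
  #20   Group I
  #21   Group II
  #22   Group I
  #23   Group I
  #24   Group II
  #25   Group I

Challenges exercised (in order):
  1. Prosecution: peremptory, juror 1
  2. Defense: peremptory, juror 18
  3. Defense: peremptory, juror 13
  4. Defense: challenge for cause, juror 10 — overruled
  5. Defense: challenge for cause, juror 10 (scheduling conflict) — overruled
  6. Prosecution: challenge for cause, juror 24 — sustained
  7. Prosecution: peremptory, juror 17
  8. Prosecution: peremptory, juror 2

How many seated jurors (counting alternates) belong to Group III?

4

Removed: #1, #2, #13, #17, #18, #24.
Seated (10 incl. alternates): #3, #4, #5, #6, #7, #8, #9, #10, #11, #12.
Of those, in Group III: #4, #8, #9, #11 → 4.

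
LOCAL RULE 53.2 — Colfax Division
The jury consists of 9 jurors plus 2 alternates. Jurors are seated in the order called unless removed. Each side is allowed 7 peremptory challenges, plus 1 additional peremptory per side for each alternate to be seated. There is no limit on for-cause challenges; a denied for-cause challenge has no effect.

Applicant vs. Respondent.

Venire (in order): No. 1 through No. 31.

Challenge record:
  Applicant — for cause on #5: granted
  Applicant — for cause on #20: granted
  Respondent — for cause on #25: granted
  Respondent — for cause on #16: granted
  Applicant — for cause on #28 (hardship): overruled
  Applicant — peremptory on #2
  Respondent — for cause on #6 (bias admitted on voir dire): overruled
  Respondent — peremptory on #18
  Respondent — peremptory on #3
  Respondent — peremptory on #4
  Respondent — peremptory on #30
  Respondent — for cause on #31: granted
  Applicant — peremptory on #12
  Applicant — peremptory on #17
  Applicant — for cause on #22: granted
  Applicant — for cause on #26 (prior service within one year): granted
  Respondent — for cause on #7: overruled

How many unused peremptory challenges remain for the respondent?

5

Respondent allotment: 7 base + 1 × 2 alternates = 9.
Respondent peremptories used: #18, #3, #4, #30 — 4 (for-cause on #25, #16, #6, #31, #7 don't count).
Remaining: 9 − 4 = 5.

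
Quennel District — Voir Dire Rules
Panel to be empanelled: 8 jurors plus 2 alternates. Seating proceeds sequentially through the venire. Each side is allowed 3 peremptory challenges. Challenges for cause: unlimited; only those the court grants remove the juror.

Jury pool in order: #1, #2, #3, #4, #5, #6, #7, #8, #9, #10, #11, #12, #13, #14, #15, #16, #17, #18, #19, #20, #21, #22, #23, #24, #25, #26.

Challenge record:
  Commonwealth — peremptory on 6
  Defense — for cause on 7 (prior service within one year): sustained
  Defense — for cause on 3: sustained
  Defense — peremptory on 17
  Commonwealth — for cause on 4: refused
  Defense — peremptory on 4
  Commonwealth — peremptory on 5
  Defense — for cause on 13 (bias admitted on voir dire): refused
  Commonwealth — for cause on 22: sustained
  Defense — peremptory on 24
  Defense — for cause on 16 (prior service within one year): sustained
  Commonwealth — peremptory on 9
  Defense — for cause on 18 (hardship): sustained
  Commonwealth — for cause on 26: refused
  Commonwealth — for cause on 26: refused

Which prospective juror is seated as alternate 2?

19

Removed: #3, #4, #5, #6, #7, #9, #16, #17, #18, #22, #24. (#13, #26 stay — for-cause denied.)
Filling seats in venire order through position 10: #1, #2, #8, #10, #11, #12, #13, #14, #15, #19.
So alternate 2 is #19.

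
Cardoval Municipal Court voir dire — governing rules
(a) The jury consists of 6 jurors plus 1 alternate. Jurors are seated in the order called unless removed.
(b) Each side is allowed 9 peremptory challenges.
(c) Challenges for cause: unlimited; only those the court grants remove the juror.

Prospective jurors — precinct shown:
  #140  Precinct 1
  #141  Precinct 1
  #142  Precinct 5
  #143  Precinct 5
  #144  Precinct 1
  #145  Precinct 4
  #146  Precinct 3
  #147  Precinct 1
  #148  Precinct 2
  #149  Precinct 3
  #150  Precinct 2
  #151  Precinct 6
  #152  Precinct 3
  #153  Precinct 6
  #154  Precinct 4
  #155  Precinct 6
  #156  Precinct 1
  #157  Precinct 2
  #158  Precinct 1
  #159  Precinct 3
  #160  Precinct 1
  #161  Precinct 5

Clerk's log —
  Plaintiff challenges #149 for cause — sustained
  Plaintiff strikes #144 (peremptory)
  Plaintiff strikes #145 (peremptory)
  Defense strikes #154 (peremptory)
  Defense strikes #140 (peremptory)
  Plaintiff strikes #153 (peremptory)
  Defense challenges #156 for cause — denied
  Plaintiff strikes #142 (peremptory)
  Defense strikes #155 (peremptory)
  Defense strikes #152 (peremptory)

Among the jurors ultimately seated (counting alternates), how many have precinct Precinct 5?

1

Removed: #140, #142, #144, #145, #149, #152, #153, #154, #155.
Seated (7 incl. alternates): #141, #143, #146, #147, #148, #150, #151.
Of those, in Precinct 5: #143 → 1.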